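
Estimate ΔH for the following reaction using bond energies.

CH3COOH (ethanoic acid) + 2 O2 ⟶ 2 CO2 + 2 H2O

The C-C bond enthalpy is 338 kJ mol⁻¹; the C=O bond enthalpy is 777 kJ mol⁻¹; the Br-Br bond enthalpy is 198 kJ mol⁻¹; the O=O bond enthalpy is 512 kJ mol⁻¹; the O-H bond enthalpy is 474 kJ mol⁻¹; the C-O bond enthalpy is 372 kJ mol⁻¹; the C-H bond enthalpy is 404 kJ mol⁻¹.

Bonds broken (reactants):
  C-C: 1 × 338 = 338
  C-H: 3 × 404 = 1212
  C-O: 1 × 372 = 372
  C=O: 1 × 777 = 777
  O-H: 1 × 474 = 474
  O=O: 2 × 512 = 1024
  Σ(broken) = 4197 kJ
Bonds formed (products):
  C=O: 4 × 777 = 3108
  O-H: 4 × 474 = 1896
  Σ(formed) = 5004 kJ
ΔH = Σ(broken) − Σ(formed) = 4197 − 5004 = −807 kJ

ΔH ≈ −807 kJ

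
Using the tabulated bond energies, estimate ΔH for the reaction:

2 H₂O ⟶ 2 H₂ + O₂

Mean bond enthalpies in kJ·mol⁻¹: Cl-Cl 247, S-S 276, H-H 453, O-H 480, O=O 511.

Bonds broken (reactants):
  O-H: 4 × 480 = 1920
  Σ(broken) = 1920 kJ
Bonds formed (products):
  H-H: 2 × 453 = 906
  O=O: 1 × 511 = 511
  Σ(formed) = 1417 kJ
ΔH = Σ(broken) − Σ(formed) = 1920 − 1417 = +503 kJ

ΔH ≈ +503 kJ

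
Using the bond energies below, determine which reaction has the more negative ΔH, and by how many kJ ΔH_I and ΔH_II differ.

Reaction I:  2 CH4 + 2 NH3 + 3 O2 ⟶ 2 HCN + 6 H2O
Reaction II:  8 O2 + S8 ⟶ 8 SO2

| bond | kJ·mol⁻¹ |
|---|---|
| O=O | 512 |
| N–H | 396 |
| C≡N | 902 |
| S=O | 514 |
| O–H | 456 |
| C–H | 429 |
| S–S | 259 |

Reaction II, by 1266 kJ

Reaction I:
  Bonds broken (reactants):
    C–H: 8 × 429 = 3432
    N–H: 6 × 396 = 2376
    O=O: 3 × 512 = 1536
    Σ(broken) = 7344 kJ
  Bonds formed (products):
    C≡N: 2 × 902 = 1804
    C–H: 2 × 429 = 858
    O–H: 12 × 456 = 5472
    Σ(formed) = 8134 kJ
  ΔH_I = 7344 − 8134 = −790 kJ
Reaction II:
  Bonds broken (reactants):
    O=O: 8 × 512 = 4096
    S–S: 8 × 259 = 2072
    Σ(broken) = 6168 kJ
  Bonds formed (products):
    S=O: 16 × 514 = 8224
    Σ(formed) = 8224 kJ
  ΔH_II = 6168 − 8224 = −2056 kJ
ΔH_I − ΔH_II = +1266 kJ, so reaction II has the more negative ΔH; |ΔH_I − ΔH_II| = 1266 kJ.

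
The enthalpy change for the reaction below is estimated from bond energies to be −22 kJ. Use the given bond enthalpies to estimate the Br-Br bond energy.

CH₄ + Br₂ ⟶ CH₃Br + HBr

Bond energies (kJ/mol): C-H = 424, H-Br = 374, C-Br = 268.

Let D be the Br-Br bond energy.
Σ(broken) = 1×D + 4×424 = 1696 + D
Σ(formed) = 1×268 + 3×424 + 1×374 = 1914
ΔH = Σ(broken) − Σ(formed) = (1696 + D) − (1914) = −218 + D
Setting this equal to −22 kJ gives D = 196 kJ/mol.

D(Br-Br) ≈ 196 kJ/mol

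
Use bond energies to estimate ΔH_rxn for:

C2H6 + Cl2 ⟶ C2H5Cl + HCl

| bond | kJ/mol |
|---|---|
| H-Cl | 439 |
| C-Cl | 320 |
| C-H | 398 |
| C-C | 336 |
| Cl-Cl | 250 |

ΔH ≈ −111 kJ

Bonds broken (reactants):
  C-C: 1 × 336 = 336
  C-H: 6 × 398 = 2388
  Cl-Cl: 1 × 250 = 250
  Σ(broken) = 2974 kJ
Bonds formed (products):
  C-C: 1 × 336 = 336
  C-Cl: 1 × 320 = 320
  C-H: 5 × 398 = 1990
  H-Cl: 1 × 439 = 439
  Σ(formed) = 3085 kJ
ΔH = Σ(broken) − Σ(formed) = 2974 − 3085 = −111 kJ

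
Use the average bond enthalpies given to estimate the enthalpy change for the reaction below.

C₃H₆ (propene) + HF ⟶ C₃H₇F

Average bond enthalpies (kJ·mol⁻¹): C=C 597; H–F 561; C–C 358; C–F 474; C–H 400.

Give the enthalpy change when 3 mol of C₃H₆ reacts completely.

ΔH = −222 kJ

Bonds broken (reactants):
  C–C: 1 × 358 = 358
  C–H: 6 × 400 = 2400
  C=C: 1 × 597 = 597
  H–F: 1 × 561 = 561
  Σ(broken) = 3916 kJ
Bonds formed (products):
  C–C: 2 × 358 = 716
  C–F: 1 × 474 = 474
  C–H: 7 × 400 = 2800
  Σ(formed) = 3990 kJ
ΔH = Σ(broken) − Σ(formed) = 3916 − 3990 = −74 kJ
For 3× the reaction as written: 3 × (−74) = −222 kJ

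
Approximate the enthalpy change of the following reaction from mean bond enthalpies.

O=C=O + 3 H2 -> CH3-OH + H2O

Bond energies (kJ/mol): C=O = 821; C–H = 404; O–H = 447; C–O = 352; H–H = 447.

Bonds broken (reactants):
  C=O: 2 × 821 = 1642
  H–H: 3 × 447 = 1341
  Σ(broken) = 2983 kJ
Bonds formed (products):
  C–H: 3 × 404 = 1212
  C–O: 1 × 352 = 352
  O–H: 3 × 447 = 1341
  Σ(formed) = 2905 kJ
ΔH = Σ(broken) − Σ(formed) = 2983 − 2905 = +78 kJ

ΔH ≈ +78 kJ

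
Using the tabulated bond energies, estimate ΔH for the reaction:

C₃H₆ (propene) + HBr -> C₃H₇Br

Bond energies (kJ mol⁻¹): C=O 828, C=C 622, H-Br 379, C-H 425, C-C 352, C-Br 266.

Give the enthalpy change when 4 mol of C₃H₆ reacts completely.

Bonds broken (reactants):
  C-C: 1 × 352 = 352
  C-H: 6 × 425 = 2550
  C=C: 1 × 622 = 622
  H-Br: 1 × 379 = 379
  Σ(broken) = 3903 kJ
Bonds formed (products):
  C-Br: 1 × 266 = 266
  C-C: 2 × 352 = 704
  C-H: 7 × 425 = 2975
  Σ(formed) = 3945 kJ
ΔH = Σ(broken) − Σ(formed) = 3903 − 3945 = −42 kJ
For 4× the reaction as written: 4 × (−42) = −168 kJ

ΔH = −168 kJ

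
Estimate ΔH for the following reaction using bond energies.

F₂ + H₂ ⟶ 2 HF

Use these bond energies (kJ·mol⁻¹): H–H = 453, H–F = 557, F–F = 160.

ΔH ≈ −501 kJ

Bonds broken (reactants):
  F–F: 1 × 160 = 160
  H–H: 1 × 453 = 453
  Σ(broken) = 613 kJ
Bonds formed (products):
  H–F: 2 × 557 = 1114
  Σ(formed) = 1114 kJ
ΔH = Σ(broken) − Σ(formed) = 613 − 1114 = −501 kJ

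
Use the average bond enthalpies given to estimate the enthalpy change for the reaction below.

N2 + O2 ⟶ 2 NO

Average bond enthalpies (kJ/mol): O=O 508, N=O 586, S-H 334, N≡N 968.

ΔH ≈ +304 kJ

Bonds broken (reactants):
  N≡N: 1 × 968 = 968
  O=O: 1 × 508 = 508
  Σ(broken) = 1476 kJ
Bonds formed (products):
  N=O: 2 × 586 = 1172
  Σ(formed) = 1172 kJ
ΔH = Σ(broken) − Σ(formed) = 1476 − 1172 = +304 kJ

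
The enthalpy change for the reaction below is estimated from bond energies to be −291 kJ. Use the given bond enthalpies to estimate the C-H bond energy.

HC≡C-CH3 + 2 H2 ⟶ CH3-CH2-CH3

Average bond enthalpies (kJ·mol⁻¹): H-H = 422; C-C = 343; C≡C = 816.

Let D be the C-H bond energy.
Σ(broken) = 1×816 + 1×343 + 4×D + 2×422 = 2003 + 4D
Σ(formed) = 2×343 + 8×D = 686 + 8D
ΔH = Σ(broken) − Σ(formed) = (2003 + 4D) − (686 + 8D) = +1317 − 4D
Setting this equal to −291 kJ gives 4D = 1608, so D = 402 kJ/mol.

D(C-H) ≈ 402 kJ/mol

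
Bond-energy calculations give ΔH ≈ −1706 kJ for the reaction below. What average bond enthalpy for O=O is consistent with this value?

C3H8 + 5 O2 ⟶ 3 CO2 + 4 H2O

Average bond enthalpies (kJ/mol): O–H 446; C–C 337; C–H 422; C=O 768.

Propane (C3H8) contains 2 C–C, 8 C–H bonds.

Let D be the O=O bond energy.
Σ(broken) = 2×337 + 8×422 + 5×D = 4050 + 5D
Σ(formed) = 6×768 + 8×446 = 8176
ΔH = Σ(broken) − Σ(formed) = (4050 + 5D) − (8176) = −4126 + 5D
Setting this equal to −1706 kJ gives 5D = 2420, so D = 484 kJ/mol.

D(O=O) ≈ 484 kJ/mol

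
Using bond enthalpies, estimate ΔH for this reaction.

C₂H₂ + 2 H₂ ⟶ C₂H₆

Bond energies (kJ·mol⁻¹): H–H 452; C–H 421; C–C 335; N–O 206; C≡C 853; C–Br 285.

Bonds broken (reactants):
  C≡C: 1 × 853 = 853
  C–H: 2 × 421 = 842
  H–H: 2 × 452 = 904
  Σ(broken) = 2599 kJ
Bonds formed (products):
  C–C: 1 × 335 = 335
  C–H: 6 × 421 = 2526
  Σ(formed) = 2861 kJ
ΔH = Σ(broken) − Σ(formed) = 2599 − 2861 = −262 kJ

ΔH ≈ −262 kJ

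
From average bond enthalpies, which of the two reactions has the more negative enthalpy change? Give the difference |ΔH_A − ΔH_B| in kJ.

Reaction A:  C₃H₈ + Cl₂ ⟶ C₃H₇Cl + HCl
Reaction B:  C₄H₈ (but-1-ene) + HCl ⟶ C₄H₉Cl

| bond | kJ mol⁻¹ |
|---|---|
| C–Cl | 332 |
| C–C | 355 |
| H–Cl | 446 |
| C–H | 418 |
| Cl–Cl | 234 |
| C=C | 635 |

Reaction A, by 102 kJ

Reaction A:
  Bonds broken (reactants):
    C–C: 2 × 355 = 710
    C–H: 8 × 418 = 3344
    Cl–Cl: 1 × 234 = 234
    Σ(broken) = 4288 kJ
  Bonds formed (products):
    C–C: 2 × 355 = 710
    C–Cl: 1 × 332 = 332
    C–H: 7 × 418 = 2926
    H–Cl: 1 × 446 = 446
    Σ(formed) = 4414 kJ
  ΔH_A = 4288 − 4414 = −126 kJ
Reaction B:
  Bonds broken (reactants):
    C–C: 2 × 355 = 710
    C–H: 8 × 418 = 3344
    C=C: 1 × 635 = 635
    H–Cl: 1 × 446 = 446
    Σ(broken) = 5135 kJ
  Bonds formed (products):
    C–C: 3 × 355 = 1065
    C–Cl: 1 × 332 = 332
    C–H: 9 × 418 = 3762
    Σ(formed) = 5159 kJ
  ΔH_B = 5135 − 5159 = −24 kJ
ΔH_A − ΔH_B = −102 kJ, so reaction A has the more negative ΔH; |ΔH_A − ΔH_B| = 102 kJ.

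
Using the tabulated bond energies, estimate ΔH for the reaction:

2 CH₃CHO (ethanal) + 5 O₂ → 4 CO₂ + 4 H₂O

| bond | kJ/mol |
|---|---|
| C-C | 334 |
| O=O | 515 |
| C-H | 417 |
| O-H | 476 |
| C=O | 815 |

Bonds broken (reactants):
  C-C: 2 × 334 = 668
  C-H: 8 × 417 = 3336
  C=O: 2 × 815 = 1630
  O=O: 5 × 515 = 2575
  Σ(broken) = 8209 kJ
Bonds formed (products):
  C=O: 8 × 815 = 6520
  O-H: 8 × 476 = 3808
  Σ(formed) = 10328 kJ
ΔH = Σ(broken) − Σ(formed) = 8209 − 10328 = −2119 kJ

ΔH ≈ −2119 kJ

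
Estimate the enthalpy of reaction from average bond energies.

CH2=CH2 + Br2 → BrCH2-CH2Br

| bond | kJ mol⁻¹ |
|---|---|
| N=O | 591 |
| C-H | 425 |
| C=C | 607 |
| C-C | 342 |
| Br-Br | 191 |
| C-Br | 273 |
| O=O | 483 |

ΔH ≈ −90 kJ

Bonds broken (reactants):
  Br-Br: 1 × 191 = 191
  C-H: 4 × 425 = 1700
  C=C: 1 × 607 = 607
  Σ(broken) = 2498 kJ
Bonds formed (products):
  C-Br: 2 × 273 = 546
  C-C: 1 × 342 = 342
  C-H: 4 × 425 = 1700
  Σ(formed) = 2588 kJ
ΔH = Σ(broken) − Σ(formed) = 2498 − 2588 = −90 kJ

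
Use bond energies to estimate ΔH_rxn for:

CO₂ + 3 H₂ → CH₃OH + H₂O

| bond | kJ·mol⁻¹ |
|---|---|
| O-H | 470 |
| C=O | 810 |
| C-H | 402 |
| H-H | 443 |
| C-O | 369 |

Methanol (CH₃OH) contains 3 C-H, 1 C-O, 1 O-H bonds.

ΔH ≈ −36 kJ

Bonds broken (reactants):
  C=O: 2 × 810 = 1620
  H-H: 3 × 443 = 1329
  Σ(broken) = 2949 kJ
Bonds formed (products):
  C-H: 3 × 402 = 1206
  C-O: 1 × 369 = 369
  O-H: 3 × 470 = 1410
  Σ(formed) = 2985 kJ
ΔH = Σ(broken) − Σ(formed) = 2949 − 2985 = −36 kJ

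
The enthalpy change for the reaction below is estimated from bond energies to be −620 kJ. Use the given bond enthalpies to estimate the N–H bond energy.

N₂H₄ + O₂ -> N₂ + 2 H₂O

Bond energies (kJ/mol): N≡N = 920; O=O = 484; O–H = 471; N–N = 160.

D(N–H) ≈ 385 kJ/mol

Let D be the N–H bond energy.
Σ(broken) = 4×D + 1×160 + 1×484 = 644 + 4D
Σ(formed) = 1×920 + 4×471 = 2804
ΔH = Σ(broken) − Σ(formed) = (644 + 4D) − (2804) = −2160 + 4D
Setting this equal to −620 kJ gives 4D = 1540, so D = 385 kJ/mol.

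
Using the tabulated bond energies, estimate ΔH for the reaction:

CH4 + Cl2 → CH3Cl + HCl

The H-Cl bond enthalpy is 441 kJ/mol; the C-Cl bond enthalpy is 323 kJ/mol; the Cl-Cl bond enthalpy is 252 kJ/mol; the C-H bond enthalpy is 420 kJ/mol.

Bonds broken (reactants):
  C-H: 4 × 420 = 1680
  Cl-Cl: 1 × 252 = 252
  Σ(broken) = 1932 kJ
Bonds formed (products):
  C-Cl: 1 × 323 = 323
  C-H: 3 × 420 = 1260
  H-Cl: 1 × 441 = 441
  Σ(formed) = 2024 kJ
ΔH = Σ(broken) − Σ(formed) = 1932 − 2024 = −92 kJ

ΔH ≈ −92 kJ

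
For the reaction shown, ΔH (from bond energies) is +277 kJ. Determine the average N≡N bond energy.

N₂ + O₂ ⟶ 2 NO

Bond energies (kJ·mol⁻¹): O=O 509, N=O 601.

Let D be the N≡N bond energy.
Σ(broken) = 1×D + 1×509 = 509 + D
Σ(formed) = 2×601 = 1202
ΔH = Σ(broken) − Σ(formed) = (509 + D) − (1202) = −693 + D
Setting this equal to +277 kJ gives D = 970 kJ/mol.

D(N≡N) ≈ 970 kJ/mol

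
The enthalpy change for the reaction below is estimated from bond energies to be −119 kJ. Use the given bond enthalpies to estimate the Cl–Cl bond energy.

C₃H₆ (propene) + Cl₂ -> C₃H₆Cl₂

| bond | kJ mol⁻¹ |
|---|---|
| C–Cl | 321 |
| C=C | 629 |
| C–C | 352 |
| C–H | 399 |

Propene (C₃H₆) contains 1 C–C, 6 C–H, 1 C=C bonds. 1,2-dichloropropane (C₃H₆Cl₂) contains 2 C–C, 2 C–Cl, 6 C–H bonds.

Let D be the Cl–Cl bond energy.
Σ(broken) = 1×352 + 6×399 + 1×629 + 1×D = 3375 + D
Σ(formed) = 2×352 + 2×321 + 6×399 = 3740
ΔH = Σ(broken) − Σ(formed) = (3375 + D) − (3740) = −365 + D
Setting this equal to −119 kJ gives D = 246 kJ/mol.

D(Cl–Cl) ≈ 246 kJ/mol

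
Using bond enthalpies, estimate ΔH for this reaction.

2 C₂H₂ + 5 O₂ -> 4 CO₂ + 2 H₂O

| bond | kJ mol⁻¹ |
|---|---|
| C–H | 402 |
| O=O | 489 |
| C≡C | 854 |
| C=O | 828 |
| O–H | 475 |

ΔH ≈ −2763 kJ

Bonds broken (reactants):
  C≡C: 2 × 854 = 1708
  C–H: 4 × 402 = 1608
  O=O: 5 × 489 = 2445
  Σ(broken) = 5761 kJ
Bonds formed (products):
  C=O: 8 × 828 = 6624
  O–H: 4 × 475 = 1900
  Σ(formed) = 8524 kJ
ΔH = Σ(broken) − Σ(formed) = 5761 − 8524 = −2763 kJ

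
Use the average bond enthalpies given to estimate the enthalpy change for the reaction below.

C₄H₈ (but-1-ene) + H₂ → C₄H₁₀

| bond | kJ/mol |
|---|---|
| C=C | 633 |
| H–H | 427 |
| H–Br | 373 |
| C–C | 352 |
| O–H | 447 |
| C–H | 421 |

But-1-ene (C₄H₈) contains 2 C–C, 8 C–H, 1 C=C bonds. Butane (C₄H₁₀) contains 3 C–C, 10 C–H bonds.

Bonds broken (reactants):
  C–C: 2 × 352 = 704
  C–H: 8 × 421 = 3368
  C=C: 1 × 633 = 633
  H–H: 1 × 427 = 427
  Σ(broken) = 5132 kJ
Bonds formed (products):
  C–C: 3 × 352 = 1056
  C–H: 10 × 421 = 4210
  Σ(formed) = 5266 kJ
ΔH = Σ(broken) − Σ(formed) = 5132 − 5266 = −134 kJ

ΔH ≈ −134 kJ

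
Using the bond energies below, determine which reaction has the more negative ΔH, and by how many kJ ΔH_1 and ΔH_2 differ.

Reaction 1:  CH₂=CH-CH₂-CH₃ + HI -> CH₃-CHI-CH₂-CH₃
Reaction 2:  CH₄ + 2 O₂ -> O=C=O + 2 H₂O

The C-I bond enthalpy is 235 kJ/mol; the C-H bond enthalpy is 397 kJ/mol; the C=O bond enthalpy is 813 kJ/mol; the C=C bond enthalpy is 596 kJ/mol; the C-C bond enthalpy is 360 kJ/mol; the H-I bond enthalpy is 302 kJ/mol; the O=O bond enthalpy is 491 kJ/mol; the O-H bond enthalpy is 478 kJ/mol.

Reaction 1:
  Bonds broken (reactants):
    C-C: 2 × 360 = 720
    C-H: 8 × 397 = 3176
    C=C: 1 × 596 = 596
    H-I: 1 × 302 = 302
    Σ(broken) = 4794 kJ
  Bonds formed (products):
    C-C: 3 × 360 = 1080
    C-H: 9 × 397 = 3573
    C-I: 1 × 235 = 235
    Σ(formed) = 4888 kJ
  ΔH_1 = 4794 − 4888 = −94 kJ
Reaction 2:
  Bonds broken (reactants):
    C-H: 4 × 397 = 1588
    O=O: 2 × 491 = 982
    Σ(broken) = 2570 kJ
  Bonds formed (products):
    C=O: 2 × 813 = 1626
    O-H: 4 × 478 = 1912
    Σ(formed) = 3538 kJ
  ΔH_2 = 2570 − 3538 = −968 kJ
ΔH_1 − ΔH_2 = +874 kJ, so reaction 2 has the more negative ΔH; |ΔH_1 − ΔH_2| = 874 kJ.

Reaction 2, by 874 kJ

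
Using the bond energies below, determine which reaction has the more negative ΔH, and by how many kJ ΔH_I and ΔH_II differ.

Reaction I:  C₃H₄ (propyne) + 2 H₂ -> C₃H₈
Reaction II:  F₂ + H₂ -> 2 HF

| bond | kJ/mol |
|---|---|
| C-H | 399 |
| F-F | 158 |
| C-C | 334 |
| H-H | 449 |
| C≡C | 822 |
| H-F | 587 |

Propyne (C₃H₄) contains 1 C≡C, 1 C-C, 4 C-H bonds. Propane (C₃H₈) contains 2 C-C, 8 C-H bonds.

Reaction I:
  Bonds broken (reactants):
    C≡C: 1 × 822 = 822
    C-C: 1 × 334 = 334
    C-H: 4 × 399 = 1596
    H-H: 2 × 449 = 898
    Σ(broken) = 3650 kJ
  Bonds formed (products):
    C-C: 2 × 334 = 668
    C-H: 8 × 399 = 3192
    Σ(formed) = 3860 kJ
  ΔH_I = 3650 − 3860 = −210 kJ
Reaction II:
  Bonds broken (reactants):
    F-F: 1 × 158 = 158
    H-H: 1 × 449 = 449
    Σ(broken) = 607 kJ
  Bonds formed (products):
    H-F: 2 × 587 = 1174
    Σ(formed) = 1174 kJ
  ΔH_II = 607 − 1174 = −567 kJ
ΔH_I − ΔH_II = +357 kJ, so reaction II has the more negative ΔH; |ΔH_I − ΔH_II| = 357 kJ.

Reaction II, by 357 kJ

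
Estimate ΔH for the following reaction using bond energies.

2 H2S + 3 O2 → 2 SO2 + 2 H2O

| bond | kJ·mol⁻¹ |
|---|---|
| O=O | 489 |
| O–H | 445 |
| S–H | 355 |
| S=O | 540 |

ΔH ≈ −1053 kJ

Bonds broken (reactants):
  O=O: 3 × 489 = 1467
  S–H: 4 × 355 = 1420
  Σ(broken) = 2887 kJ
Bonds formed (products):
  O–H: 4 × 445 = 1780
  S=O: 4 × 540 = 2160
  Σ(formed) = 3940 kJ
ΔH = Σ(broken) − Σ(formed) = 2887 − 3940 = −1053 kJ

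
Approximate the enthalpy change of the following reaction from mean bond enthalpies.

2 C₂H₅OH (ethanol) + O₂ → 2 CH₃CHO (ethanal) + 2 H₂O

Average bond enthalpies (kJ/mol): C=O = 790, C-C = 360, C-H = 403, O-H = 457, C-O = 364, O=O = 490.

Bonds broken (reactants):
  C-C: 2 × 360 = 720
  C-H: 10 × 403 = 4030
  C-O: 2 × 364 = 728
  O-H: 2 × 457 = 914
  O=O: 1 × 490 = 490
  Σ(broken) = 6882 kJ
Bonds formed (products):
  C-C: 2 × 360 = 720
  C-H: 8 × 403 = 3224
  C=O: 2 × 790 = 1580
  O-H: 4 × 457 = 1828
  Σ(formed) = 7352 kJ
ΔH = Σ(broken) − Σ(formed) = 6882 − 7352 = −470 kJ

ΔH ≈ −470 kJ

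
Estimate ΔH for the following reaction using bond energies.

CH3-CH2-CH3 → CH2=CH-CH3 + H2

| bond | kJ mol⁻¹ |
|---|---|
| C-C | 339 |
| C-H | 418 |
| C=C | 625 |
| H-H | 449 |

ΔH ≈ +101 kJ

Bonds broken (reactants):
  C-C: 2 × 339 = 678
  C-H: 8 × 418 = 3344
  Σ(broken) = 4022 kJ
Bonds formed (products):
  C-C: 1 × 339 = 339
  C-H: 6 × 418 = 2508
  C=C: 1 × 625 = 625
  H-H: 1 × 449 = 449
  Σ(formed) = 3921 kJ
ΔH = Σ(broken) − Σ(formed) = 4022 − 3921 = +101 kJ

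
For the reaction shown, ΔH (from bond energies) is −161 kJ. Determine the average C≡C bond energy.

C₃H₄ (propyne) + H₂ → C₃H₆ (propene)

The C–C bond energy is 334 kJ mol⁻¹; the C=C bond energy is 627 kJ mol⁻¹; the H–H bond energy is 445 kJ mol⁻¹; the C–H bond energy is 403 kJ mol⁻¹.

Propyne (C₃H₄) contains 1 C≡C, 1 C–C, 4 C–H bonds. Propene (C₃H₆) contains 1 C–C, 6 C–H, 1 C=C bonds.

D(C≡C) ≈ 827 kJ/mol

Let D be the C≡C bond energy.
Σ(broken) = 1×D + 1×334 + 4×403 + 1×445 = 2391 + D
Σ(formed) = 1×334 + 6×403 + 1×627 = 3379
ΔH = Σ(broken) − Σ(formed) = (2391 + D) − (3379) = −988 + D
Setting this equal to −161 kJ gives D = 827 kJ/mol.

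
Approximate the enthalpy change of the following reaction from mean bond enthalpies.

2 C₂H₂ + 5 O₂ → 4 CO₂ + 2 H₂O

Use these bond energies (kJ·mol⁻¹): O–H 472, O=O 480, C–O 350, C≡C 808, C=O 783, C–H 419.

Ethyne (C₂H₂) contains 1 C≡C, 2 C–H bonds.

ΔH ≈ −2460 kJ

Bonds broken (reactants):
  C≡C: 2 × 808 = 1616
  C–H: 4 × 419 = 1676
  O=O: 5 × 480 = 2400
  Σ(broken) = 5692 kJ
Bonds formed (products):
  C=O: 8 × 783 = 6264
  O–H: 4 × 472 = 1888
  Σ(formed) = 8152 kJ
ΔH = Σ(broken) − Σ(formed) = 5692 − 8152 = −2460 kJ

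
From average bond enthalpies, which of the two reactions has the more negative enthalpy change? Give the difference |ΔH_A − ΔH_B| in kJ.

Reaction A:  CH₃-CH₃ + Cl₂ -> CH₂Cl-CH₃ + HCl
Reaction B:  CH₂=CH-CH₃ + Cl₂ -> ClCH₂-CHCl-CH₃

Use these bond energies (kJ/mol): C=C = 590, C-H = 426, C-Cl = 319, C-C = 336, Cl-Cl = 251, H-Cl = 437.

Reaction B, by 54 kJ

Reaction A:
  Bonds broken (reactants):
    C-C: 1 × 336 = 336
    C-H: 6 × 426 = 2556
    Cl-Cl: 1 × 251 = 251
    Σ(broken) = 3143 kJ
  Bonds formed (products):
    C-C: 1 × 336 = 336
    C-Cl: 1 × 319 = 319
    C-H: 5 × 426 = 2130
    H-Cl: 1 × 437 = 437
    Σ(formed) = 3222 kJ
  ΔH_A = 3143 − 3222 = −79 kJ
Reaction B:
  Bonds broken (reactants):
    C-C: 1 × 336 = 336
    C-H: 6 × 426 = 2556
    C=C: 1 × 590 = 590
    Cl-Cl: 1 × 251 = 251
    Σ(broken) = 3733 kJ
  Bonds formed (products):
    C-C: 2 × 336 = 672
    C-Cl: 2 × 319 = 638
    C-H: 6 × 426 = 2556
    Σ(formed) = 3866 kJ
  ΔH_B = 3733 − 3866 = −133 kJ
ΔH_A − ΔH_B = +54 kJ, so reaction B has the more negative ΔH; |ΔH_A − ΔH_B| = 54 kJ.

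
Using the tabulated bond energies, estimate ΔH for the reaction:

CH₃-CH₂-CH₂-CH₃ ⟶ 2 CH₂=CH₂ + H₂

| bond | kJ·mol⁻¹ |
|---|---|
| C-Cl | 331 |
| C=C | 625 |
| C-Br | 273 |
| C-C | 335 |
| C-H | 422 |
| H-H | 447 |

Bonds broken (reactants):
  C-C: 3 × 335 = 1005
  C-H: 10 × 422 = 4220
  Σ(broken) = 5225 kJ
Bonds formed (products):
  C-H: 8 × 422 = 3376
  C=C: 2 × 625 = 1250
  H-H: 1 × 447 = 447
  Σ(formed) = 5073 kJ
ΔH = Σ(broken) − Σ(formed) = 5225 − 5073 = +152 kJ

ΔH ≈ +152 kJ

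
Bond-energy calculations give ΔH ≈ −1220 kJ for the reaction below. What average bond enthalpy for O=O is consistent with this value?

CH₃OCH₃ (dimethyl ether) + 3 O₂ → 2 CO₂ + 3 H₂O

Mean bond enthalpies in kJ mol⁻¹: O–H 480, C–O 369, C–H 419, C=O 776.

Let D be the O=O bond energy.
Σ(broken) = 6×419 + 2×369 + 3×D = 3252 + 3D
Σ(formed) = 4×776 + 6×480 = 5984
ΔH = Σ(broken) − Σ(formed) = (3252 + 3D) − (5984) = −2732 + 3D
Setting this equal to −1220 kJ gives 3D = 1512, so D = 504 kJ/mol.

D(O=O) ≈ 504 kJ/mol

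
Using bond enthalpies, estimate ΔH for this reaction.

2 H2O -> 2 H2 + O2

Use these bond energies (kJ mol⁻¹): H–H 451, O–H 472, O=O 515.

Bonds broken (reactants):
  O–H: 4 × 472 = 1888
  Σ(broken) = 1888 kJ
Bonds formed (products):
  H–H: 2 × 451 = 902
  O=O: 1 × 515 = 515
  Σ(formed) = 1417 kJ
ΔH = Σ(broken) − Σ(formed) = 1888 − 1417 = +471 kJ

ΔH ≈ +471 kJ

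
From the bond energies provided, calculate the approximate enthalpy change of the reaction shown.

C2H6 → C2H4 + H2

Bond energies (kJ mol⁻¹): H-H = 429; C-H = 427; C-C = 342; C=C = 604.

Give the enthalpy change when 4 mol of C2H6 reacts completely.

ΔH = +652 kJ

Bonds broken (reactants):
  C-C: 1 × 342 = 342
  C-H: 6 × 427 = 2562
  Σ(broken) = 2904 kJ
Bonds formed (products):
  C-H: 4 × 427 = 1708
  C=C: 1 × 604 = 604
  H-H: 1 × 429 = 429
  Σ(formed) = 2741 kJ
ΔH = Σ(broken) − Σ(formed) = 2904 − 2741 = +163 kJ
For 4× the reaction as written: 4 × (+163) = +652 kJ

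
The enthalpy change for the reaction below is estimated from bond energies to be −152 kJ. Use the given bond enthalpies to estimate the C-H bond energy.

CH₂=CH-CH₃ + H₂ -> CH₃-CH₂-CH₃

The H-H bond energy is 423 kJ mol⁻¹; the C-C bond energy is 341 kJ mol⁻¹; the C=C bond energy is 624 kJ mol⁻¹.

D(C-H) ≈ 429 kJ/mol

Let D be the C-H bond energy.
Σ(broken) = 1×341 + 6×D + 1×624 + 1×423 = 1388 + 6D
Σ(formed) = 2×341 + 8×D = 682 + 8D
ΔH = Σ(broken) − Σ(formed) = (1388 + 6D) − (682 + 8D) = +706 − 2D
Setting this equal to −152 kJ gives 2D = 858, so D = 429 kJ/mol.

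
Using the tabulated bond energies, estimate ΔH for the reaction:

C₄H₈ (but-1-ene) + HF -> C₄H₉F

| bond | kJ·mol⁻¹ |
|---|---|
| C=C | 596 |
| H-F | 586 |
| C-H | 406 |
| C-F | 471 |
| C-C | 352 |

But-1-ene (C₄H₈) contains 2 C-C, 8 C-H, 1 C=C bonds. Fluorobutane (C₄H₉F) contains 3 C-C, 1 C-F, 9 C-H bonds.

Bonds broken (reactants):
  C-C: 2 × 352 = 704
  C-H: 8 × 406 = 3248
  C=C: 1 × 596 = 596
  H-F: 1 × 586 = 586
  Σ(broken) = 5134 kJ
Bonds formed (products):
  C-C: 3 × 352 = 1056
  C-F: 1 × 471 = 471
  C-H: 9 × 406 = 3654
  Σ(formed) = 5181 kJ
ΔH = Σ(broken) − Σ(formed) = 5134 − 5181 = −47 kJ

ΔH ≈ −47 kJ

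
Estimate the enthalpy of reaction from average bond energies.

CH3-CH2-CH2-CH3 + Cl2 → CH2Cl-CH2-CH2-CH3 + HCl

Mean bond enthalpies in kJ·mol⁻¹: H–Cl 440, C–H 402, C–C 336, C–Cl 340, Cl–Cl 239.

Bonds broken (reactants):
  C–C: 3 × 336 = 1008
  C–H: 10 × 402 = 4020
  Cl–Cl: 1 × 239 = 239
  Σ(broken) = 5267 kJ
Bonds formed (products):
  C–C: 3 × 336 = 1008
  C–Cl: 1 × 340 = 340
  C–H: 9 × 402 = 3618
  H–Cl: 1 × 440 = 440
  Σ(formed) = 5406 kJ
ΔH = Σ(broken) − Σ(formed) = 5267 − 5406 = −139 kJ

ΔH ≈ −139 kJ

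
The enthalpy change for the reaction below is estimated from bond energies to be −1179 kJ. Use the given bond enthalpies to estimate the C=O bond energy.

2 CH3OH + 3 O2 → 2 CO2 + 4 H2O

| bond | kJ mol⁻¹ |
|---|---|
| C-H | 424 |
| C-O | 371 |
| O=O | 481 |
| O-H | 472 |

D(C=O) ≈ 769 kJ/mol

Let D be the C=O bond energy.
Σ(broken) = 6×424 + 2×371 + 2×472 + 3×481 = 5673
Σ(formed) = 4×D + 8×472 = 3776 + 4D
ΔH = Σ(broken) − Σ(formed) = (5673) − (3776 + 4D) = +1897 − 4D
Setting this equal to −1179 kJ gives 4D = 3076, so D = 769 kJ/mol.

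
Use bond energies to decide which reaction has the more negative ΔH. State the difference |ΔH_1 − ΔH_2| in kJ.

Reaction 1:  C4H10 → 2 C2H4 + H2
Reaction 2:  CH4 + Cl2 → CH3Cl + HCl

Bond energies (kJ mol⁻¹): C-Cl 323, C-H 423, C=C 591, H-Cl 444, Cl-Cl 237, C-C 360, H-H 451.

Reaction 1:
  Bonds broken (reactants):
    C-C: 3 × 360 = 1080
    C-H: 10 × 423 = 4230
    Σ(broken) = 5310 kJ
  Bonds formed (products):
    C-H: 8 × 423 = 3384
    C=C: 2 × 591 = 1182
    H-H: 1 × 451 = 451
    Σ(formed) = 5017 kJ
  ΔH_1 = 5310 − 5017 = +293 kJ
Reaction 2:
  Bonds broken (reactants):
    C-H: 4 × 423 = 1692
    Cl-Cl: 1 × 237 = 237
    Σ(broken) = 1929 kJ
  Bonds formed (products):
    C-Cl: 1 × 323 = 323
    C-H: 3 × 423 = 1269
    H-Cl: 1 × 444 = 444
    Σ(formed) = 2036 kJ
  ΔH_2 = 1929 − 2036 = −107 kJ
ΔH_1 − ΔH_2 = +400 kJ, so reaction 2 has the more negative ΔH; |ΔH_1 − ΔH_2| = 400 kJ.

Reaction 2, by 400 kJ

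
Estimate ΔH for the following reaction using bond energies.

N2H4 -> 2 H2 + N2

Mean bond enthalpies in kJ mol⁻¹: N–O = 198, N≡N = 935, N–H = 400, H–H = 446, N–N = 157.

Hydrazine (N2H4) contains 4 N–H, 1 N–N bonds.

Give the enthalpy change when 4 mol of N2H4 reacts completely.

Bonds broken (reactants):
  N–H: 4 × 400 = 1600
  N–N: 1 × 157 = 157
  Σ(broken) = 1757 kJ
Bonds formed (products):
  H–H: 2 × 446 = 892
  N≡N: 1 × 935 = 935
  Σ(formed) = 1827 kJ
ΔH = Σ(broken) − Σ(formed) = 1757 − 1827 = −70 kJ
For 4× the reaction as written: 4 × (−70) = −280 kJ

ΔH = −280 kJ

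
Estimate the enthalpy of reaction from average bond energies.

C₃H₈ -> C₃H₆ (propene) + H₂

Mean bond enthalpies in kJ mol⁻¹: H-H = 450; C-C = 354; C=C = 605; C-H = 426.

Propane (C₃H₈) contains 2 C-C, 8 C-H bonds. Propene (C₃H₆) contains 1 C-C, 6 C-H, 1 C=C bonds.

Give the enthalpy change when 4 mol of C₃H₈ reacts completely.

ΔH = +604 kJ

Bonds broken (reactants):
  C-C: 2 × 354 = 708
  C-H: 8 × 426 = 3408
  Σ(broken) = 4116 kJ
Bonds formed (products):
  C-C: 1 × 354 = 354
  C-H: 6 × 426 = 2556
  C=C: 1 × 605 = 605
  H-H: 1 × 450 = 450
  Σ(formed) = 3965 kJ
ΔH = Σ(broken) − Σ(formed) = 4116 − 3965 = +151 kJ
For 4× the reaction as written: 4 × (+151) = +604 kJ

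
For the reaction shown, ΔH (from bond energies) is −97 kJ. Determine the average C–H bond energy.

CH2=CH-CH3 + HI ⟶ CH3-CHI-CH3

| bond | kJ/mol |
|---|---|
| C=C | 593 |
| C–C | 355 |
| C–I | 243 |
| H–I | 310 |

D(C–H) ≈ 402 kJ/mol

Let D be the C–H bond energy.
Σ(broken) = 1×355 + 6×D + 1×593 + 1×310 = 1258 + 6D
Σ(formed) = 2×355 + 7×D + 1×243 = 953 + 7D
ΔH = Σ(broken) − Σ(formed) = (1258 + 6D) − (953 + 7D) = +305 − D
Setting this equal to −97 kJ gives D = 402 kJ/mol.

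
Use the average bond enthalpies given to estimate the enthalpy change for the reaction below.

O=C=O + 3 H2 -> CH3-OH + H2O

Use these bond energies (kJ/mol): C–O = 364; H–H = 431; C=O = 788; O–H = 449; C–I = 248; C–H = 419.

ΔH ≈ −99 kJ

Bonds broken (reactants):
  C=O: 2 × 788 = 1576
  H–H: 3 × 431 = 1293
  Σ(broken) = 2869 kJ
Bonds formed (products):
  C–H: 3 × 419 = 1257
  C–O: 1 × 364 = 364
  O–H: 3 × 449 = 1347
  Σ(formed) = 2968 kJ
ΔH = Σ(broken) − Σ(formed) = 2869 − 2968 = −99 kJ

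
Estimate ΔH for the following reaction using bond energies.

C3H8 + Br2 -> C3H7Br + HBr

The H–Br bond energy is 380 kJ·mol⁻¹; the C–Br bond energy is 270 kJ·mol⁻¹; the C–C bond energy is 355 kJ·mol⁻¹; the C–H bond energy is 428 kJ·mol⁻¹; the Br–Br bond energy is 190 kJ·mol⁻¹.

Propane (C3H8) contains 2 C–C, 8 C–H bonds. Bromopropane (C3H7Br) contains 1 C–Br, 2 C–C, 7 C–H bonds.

Bonds broken (reactants):
  Br–Br: 1 × 190 = 190
  C–C: 2 × 355 = 710
  C–H: 8 × 428 = 3424
  Σ(broken) = 4324 kJ
Bonds formed (products):
  C–Br: 1 × 270 = 270
  C–C: 2 × 355 = 710
  C–H: 7 × 428 = 2996
  H–Br: 1 × 380 = 380
  Σ(formed) = 4356 kJ
ΔH = Σ(broken) − Σ(formed) = 4324 − 4356 = −32 kJ

ΔH ≈ −32 kJ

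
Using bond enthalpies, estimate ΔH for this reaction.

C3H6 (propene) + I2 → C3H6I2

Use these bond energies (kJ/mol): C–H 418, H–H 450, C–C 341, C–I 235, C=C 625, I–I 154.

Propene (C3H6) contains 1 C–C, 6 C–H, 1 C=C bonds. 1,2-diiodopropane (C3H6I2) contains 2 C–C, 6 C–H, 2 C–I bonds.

Bonds broken (reactants):
  C–C: 1 × 341 = 341
  C–H: 6 × 418 = 2508
  C=C: 1 × 625 = 625
  I–I: 1 × 154 = 154
  Σ(broken) = 3628 kJ
Bonds formed (products):
  C–C: 2 × 341 = 682
  C–H: 6 × 418 = 2508
  C–I: 2 × 235 = 470
  Σ(formed) = 3660 kJ
ΔH = Σ(broken) − Σ(formed) = 3628 − 3660 = −32 kJ

ΔH ≈ −32 kJ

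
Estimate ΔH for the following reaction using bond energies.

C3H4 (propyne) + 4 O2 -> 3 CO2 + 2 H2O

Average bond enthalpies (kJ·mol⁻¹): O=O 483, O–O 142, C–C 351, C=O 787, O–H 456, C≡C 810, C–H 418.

ΔH ≈ −1781 kJ

Bonds broken (reactants):
  C≡C: 1 × 810 = 810
  C–C: 1 × 351 = 351
  C–H: 4 × 418 = 1672
  O=O: 4 × 483 = 1932
  Σ(broken) = 4765 kJ
Bonds formed (products):
  C=O: 6 × 787 = 4722
  O–H: 4 × 456 = 1824
  Σ(formed) = 6546 kJ
ΔH = Σ(broken) − Σ(formed) = 4765 − 6546 = −1781 kJ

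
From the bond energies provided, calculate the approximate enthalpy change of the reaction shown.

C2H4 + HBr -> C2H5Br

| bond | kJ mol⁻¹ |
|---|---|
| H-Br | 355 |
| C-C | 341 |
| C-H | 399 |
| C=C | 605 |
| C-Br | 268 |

ΔH ≈ −48 kJ

Bonds broken (reactants):
  C-H: 4 × 399 = 1596
  C=C: 1 × 605 = 605
  H-Br: 1 × 355 = 355
  Σ(broken) = 2556 kJ
Bonds formed (products):
  C-Br: 1 × 268 = 268
  C-C: 1 × 341 = 341
  C-H: 5 × 399 = 1995
  Σ(formed) = 2604 kJ
ΔH = Σ(broken) − Σ(formed) = 2556 − 2604 = −48 kJ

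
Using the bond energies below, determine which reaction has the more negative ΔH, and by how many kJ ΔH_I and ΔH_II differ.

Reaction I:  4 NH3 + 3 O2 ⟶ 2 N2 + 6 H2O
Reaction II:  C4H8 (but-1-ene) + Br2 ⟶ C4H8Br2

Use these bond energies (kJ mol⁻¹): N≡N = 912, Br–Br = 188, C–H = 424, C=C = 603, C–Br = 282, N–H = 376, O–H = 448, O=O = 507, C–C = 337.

Reaction I, by 1057 kJ

Reaction I:
  Bonds broken (reactants):
    N–H: 12 × 376 = 4512
    O=O: 3 × 507 = 1521
    Σ(broken) = 6033 kJ
  Bonds formed (products):
    N≡N: 2 × 912 = 1824
    O–H: 12 × 448 = 5376
    Σ(formed) = 7200 kJ
  ΔH_I = 6033 − 7200 = −1167 kJ
Reaction II:
  Bonds broken (reactants):
    Br–Br: 1 × 188 = 188
    C–C: 2 × 337 = 674
    C–H: 8 × 424 = 3392
    C=C: 1 × 603 = 603
    Σ(broken) = 4857 kJ
  Bonds formed (products):
    C–Br: 2 × 282 = 564
    C–C: 3 × 337 = 1011
    C–H: 8 × 424 = 3392
    Σ(formed) = 4967 kJ
  ΔH_II = 4857 − 4967 = −110 kJ
ΔH_I − ΔH_II = −1057 kJ, so reaction I has the more negative ΔH; |ΔH_I − ΔH_II| = 1057 kJ.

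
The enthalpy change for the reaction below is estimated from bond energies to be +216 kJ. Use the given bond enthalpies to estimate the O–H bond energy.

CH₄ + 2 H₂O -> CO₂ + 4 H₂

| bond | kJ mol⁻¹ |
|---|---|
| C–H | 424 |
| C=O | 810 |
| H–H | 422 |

Let D be the O–H bond energy.
Σ(broken) = 4×424 + 4×D = 1696 + 4D
Σ(formed) = 2×810 + 4×422 = 3308
ΔH = Σ(broken) − Σ(formed) = (1696 + 4D) − (3308) = −1612 + 4D
Setting this equal to +216 kJ gives 4D = 1828, so D = 457 kJ/mol.

D(O–H) ≈ 457 kJ/mol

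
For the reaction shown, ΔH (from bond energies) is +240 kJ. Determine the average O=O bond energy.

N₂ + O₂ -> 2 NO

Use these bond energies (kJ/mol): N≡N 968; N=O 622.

D(O=O) ≈ 516 kJ/mol

Let D be the O=O bond energy.
Σ(broken) = 1×968 + 1×D = 968 + D
Σ(formed) = 2×622 = 1244
ΔH = Σ(broken) − Σ(formed) = (968 + D) − (1244) = −276 + D
Setting this equal to +240 kJ gives D = 516 kJ/mol.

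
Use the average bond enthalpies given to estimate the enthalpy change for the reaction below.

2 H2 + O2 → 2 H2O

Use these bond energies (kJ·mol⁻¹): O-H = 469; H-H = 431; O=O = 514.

Bonds broken (reactants):
  H-H: 2 × 431 = 862
  O=O: 1 × 514 = 514
  Σ(broken) = 1376 kJ
Bonds formed (products):
  O-H: 4 × 469 = 1876
  Σ(formed) = 1876 kJ
ΔH = Σ(broken) − Σ(formed) = 1376 − 1876 = −500 kJ

ΔH ≈ −500 kJ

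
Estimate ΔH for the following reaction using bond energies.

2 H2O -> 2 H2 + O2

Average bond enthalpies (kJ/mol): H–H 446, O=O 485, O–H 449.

ΔH ≈ +419 kJ

Bonds broken (reactants):
  O–H: 4 × 449 = 1796
  Σ(broken) = 1796 kJ
Bonds formed (products):
  H–H: 2 × 446 = 892
  O=O: 1 × 485 = 485
  Σ(formed) = 1377 kJ
ΔH = Σ(broken) − Σ(formed) = 1796 − 1377 = +419 kJ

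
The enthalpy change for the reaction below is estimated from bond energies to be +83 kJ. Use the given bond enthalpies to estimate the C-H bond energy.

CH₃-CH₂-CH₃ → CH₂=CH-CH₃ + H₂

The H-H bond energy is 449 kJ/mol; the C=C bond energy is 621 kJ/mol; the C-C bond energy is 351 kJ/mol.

D(C-H) ≈ 401 kJ/mol

Let D be the C-H bond energy.
Σ(broken) = 2×351 + 8×D = 702 + 8D
Σ(formed) = 1×351 + 6×D + 1×621 + 1×449 = 1421 + 6D
ΔH = Σ(broken) − Σ(formed) = (702 + 8D) − (1421 + 6D) = −719 + 2D
Setting this equal to +83 kJ gives 2D = 802, so D = 401 kJ/mol.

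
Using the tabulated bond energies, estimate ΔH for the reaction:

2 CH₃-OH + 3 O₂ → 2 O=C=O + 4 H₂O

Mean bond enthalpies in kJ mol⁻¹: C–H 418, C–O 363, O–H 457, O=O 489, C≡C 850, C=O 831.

ΔH ≈ −1365 kJ

Bonds broken (reactants):
  C–H: 6 × 418 = 2508
  C–O: 2 × 363 = 726
  O–H: 2 × 457 = 914
  O=O: 3 × 489 = 1467
  Σ(broken) = 5615 kJ
Bonds formed (products):
  C=O: 4 × 831 = 3324
  O–H: 8 × 457 = 3656
  Σ(formed) = 6980 kJ
ΔH = Σ(broken) − Σ(formed) = 5615 − 6980 = −1365 kJ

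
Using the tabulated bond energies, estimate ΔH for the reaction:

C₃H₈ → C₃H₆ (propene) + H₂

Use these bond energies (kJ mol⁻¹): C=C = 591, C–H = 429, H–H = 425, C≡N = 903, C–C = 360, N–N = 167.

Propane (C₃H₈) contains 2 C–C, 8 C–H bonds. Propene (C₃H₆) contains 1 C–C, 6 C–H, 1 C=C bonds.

ΔH ≈ +202 kJ

Bonds broken (reactants):
  C–C: 2 × 360 = 720
  C–H: 8 × 429 = 3432
  Σ(broken) = 4152 kJ
Bonds formed (products):
  C–C: 1 × 360 = 360
  C–H: 6 × 429 = 2574
  C=C: 1 × 591 = 591
  H–H: 1 × 425 = 425
  Σ(formed) = 3950 kJ
ΔH = Σ(broken) − Σ(formed) = 4152 − 3950 = +202 kJ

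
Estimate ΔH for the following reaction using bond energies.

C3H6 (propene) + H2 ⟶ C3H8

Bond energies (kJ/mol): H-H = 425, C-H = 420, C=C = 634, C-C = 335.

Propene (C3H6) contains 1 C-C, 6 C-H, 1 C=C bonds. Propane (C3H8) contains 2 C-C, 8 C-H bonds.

ΔH ≈ −116 kJ

Bonds broken (reactants):
  C-C: 1 × 335 = 335
  C-H: 6 × 420 = 2520
  C=C: 1 × 634 = 634
  H-H: 1 × 425 = 425
  Σ(broken) = 3914 kJ
Bonds formed (products):
  C-C: 2 × 335 = 670
  C-H: 8 × 420 = 3360
  Σ(formed) = 4030 kJ
ΔH = Σ(broken) − Σ(formed) = 3914 − 4030 = −116 kJ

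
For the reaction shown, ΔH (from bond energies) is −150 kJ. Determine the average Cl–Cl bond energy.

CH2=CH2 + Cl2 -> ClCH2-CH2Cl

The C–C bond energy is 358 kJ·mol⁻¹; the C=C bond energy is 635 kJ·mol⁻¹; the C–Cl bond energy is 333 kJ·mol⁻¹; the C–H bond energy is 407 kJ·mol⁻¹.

Let D be the Cl–Cl bond energy.
Σ(broken) = 4×407 + 1×635 + 1×D = 2263 + D
Σ(formed) = 1×358 + 2×333 + 4×407 = 2652
ΔH = Σ(broken) − Σ(formed) = (2263 + D) − (2652) = −389 + D
Setting this equal to −150 kJ gives D = 239 kJ/mol.

D(Cl–Cl) ≈ 239 kJ/mol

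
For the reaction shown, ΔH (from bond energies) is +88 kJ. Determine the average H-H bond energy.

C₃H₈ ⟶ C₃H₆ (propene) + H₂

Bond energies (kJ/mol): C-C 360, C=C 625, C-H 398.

D(H-H) ≈ 443 kJ/mol

Let D be the H-H bond energy.
Σ(broken) = 2×360 + 8×398 = 3904
Σ(formed) = 1×360 + 6×398 + 1×625 + 1×D = 3373 + D
ΔH = Σ(broken) − Σ(formed) = (3904) − (3373 + D) = +531 − D
Setting this equal to +88 kJ gives D = 443 kJ/mol.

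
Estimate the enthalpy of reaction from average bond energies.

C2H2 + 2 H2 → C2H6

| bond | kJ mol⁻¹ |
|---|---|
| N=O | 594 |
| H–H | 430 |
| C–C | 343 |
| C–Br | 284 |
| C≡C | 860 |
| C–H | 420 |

Bonds broken (reactants):
  C≡C: 1 × 860 = 860
  C–H: 2 × 420 = 840
  H–H: 2 × 430 = 860
  Σ(broken) = 2560 kJ
Bonds formed (products):
  C–C: 1 × 343 = 343
  C–H: 6 × 420 = 2520
  Σ(formed) = 2863 kJ
ΔH = Σ(broken) − Σ(formed) = 2560 − 2863 = −303 kJ

ΔH ≈ −303 kJ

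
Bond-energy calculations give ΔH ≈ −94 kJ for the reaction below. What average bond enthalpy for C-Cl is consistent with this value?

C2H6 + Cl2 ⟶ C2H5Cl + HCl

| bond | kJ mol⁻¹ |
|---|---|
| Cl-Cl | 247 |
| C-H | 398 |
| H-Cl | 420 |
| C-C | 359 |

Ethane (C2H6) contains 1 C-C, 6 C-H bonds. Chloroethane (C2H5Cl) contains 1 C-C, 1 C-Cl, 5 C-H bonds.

D(C-Cl) ≈ 319 kJ/mol

Let D be the C-Cl bond energy.
Σ(broken) = 1×359 + 6×398 + 1×247 = 2994
Σ(formed) = 1×359 + 1×D + 5×398 + 1×420 = 2769 + D
ΔH = Σ(broken) − Σ(formed) = (2994) − (2769 + D) = +225 − D
Setting this equal to −94 kJ gives D = 319 kJ/mol.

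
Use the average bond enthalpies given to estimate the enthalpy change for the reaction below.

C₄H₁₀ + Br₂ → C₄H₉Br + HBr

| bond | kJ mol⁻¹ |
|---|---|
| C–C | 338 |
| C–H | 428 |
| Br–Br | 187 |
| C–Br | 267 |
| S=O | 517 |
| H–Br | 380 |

ΔH ≈ −32 kJ

Bonds broken (reactants):
  Br–Br: 1 × 187 = 187
  C–C: 3 × 338 = 1014
  C–H: 10 × 428 = 4280
  Σ(broken) = 5481 kJ
Bonds formed (products):
  C–Br: 1 × 267 = 267
  C–C: 3 × 338 = 1014
  C–H: 9 × 428 = 3852
  H–Br: 1 × 380 = 380
  Σ(formed) = 5513 kJ
ΔH = Σ(broken) − Σ(formed) = 5481 − 5513 = −32 kJ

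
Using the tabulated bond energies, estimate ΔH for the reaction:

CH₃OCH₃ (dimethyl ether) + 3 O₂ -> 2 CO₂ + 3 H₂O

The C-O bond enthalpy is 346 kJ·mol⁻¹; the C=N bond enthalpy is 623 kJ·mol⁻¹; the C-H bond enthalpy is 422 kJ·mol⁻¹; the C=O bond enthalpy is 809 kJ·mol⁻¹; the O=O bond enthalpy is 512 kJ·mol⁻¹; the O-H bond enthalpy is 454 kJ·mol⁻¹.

ΔH ≈ −1200 kJ

Bonds broken (reactants):
  C-H: 6 × 422 = 2532
  C-O: 2 × 346 = 692
  O=O: 3 × 512 = 1536
  Σ(broken) = 4760 kJ
Bonds formed (products):
  C=O: 4 × 809 = 3236
  O-H: 6 × 454 = 2724
  Σ(formed) = 5960 kJ
ΔH = Σ(broken) − Σ(formed) = 4760 − 5960 = −1200 kJ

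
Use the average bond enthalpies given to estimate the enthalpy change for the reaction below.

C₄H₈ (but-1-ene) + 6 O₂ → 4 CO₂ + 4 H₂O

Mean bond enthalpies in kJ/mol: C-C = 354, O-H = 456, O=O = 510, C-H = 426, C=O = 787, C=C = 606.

ΔH ≈ −2162 kJ

Bonds broken (reactants):
  C-C: 2 × 354 = 708
  C-H: 8 × 426 = 3408
  C=C: 1 × 606 = 606
  O=O: 6 × 510 = 3060
  Σ(broken) = 7782 kJ
Bonds formed (products):
  C=O: 8 × 787 = 6296
  O-H: 8 × 456 = 3648
  Σ(formed) = 9944 kJ
ΔH = Σ(broken) − Σ(formed) = 7782 − 9944 = −2162 kJ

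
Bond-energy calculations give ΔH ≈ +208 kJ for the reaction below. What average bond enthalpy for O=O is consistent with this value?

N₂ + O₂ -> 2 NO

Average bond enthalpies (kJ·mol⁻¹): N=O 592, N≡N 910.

Let D be the O=O bond energy.
Σ(broken) = 1×910 + 1×D = 910 + D
Σ(formed) = 2×592 = 1184
ΔH = Σ(broken) − Σ(formed) = (910 + D) − (1184) = −274 + D
Setting this equal to +208 kJ gives D = 482 kJ/mol.

D(O=O) ≈ 482 kJ/mol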